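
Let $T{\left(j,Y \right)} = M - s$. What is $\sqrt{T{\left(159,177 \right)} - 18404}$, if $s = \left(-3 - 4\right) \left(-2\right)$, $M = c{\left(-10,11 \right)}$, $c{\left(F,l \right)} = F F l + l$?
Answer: $3 i \sqrt{1923} \approx 131.56 i$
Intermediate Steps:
$c{\left(F,l \right)} = l + l F^{2}$ ($c{\left(F,l \right)} = F^{2} l + l = l F^{2} + l = l + l F^{2}$)
$M = 1111$ ($M = 11 \left(1 + \left(-10\right)^{2}\right) = 11 \left(1 + 100\right) = 11 \cdot 101 = 1111$)
$s = 14$ ($s = \left(-7\right) \left(-2\right) = 14$)
$T{\left(j,Y \right)} = 1097$ ($T{\left(j,Y \right)} = 1111 - 14 = 1097$)
$\sqrt{T{\left(159,177 \right)} - 18404} = \sqrt{1097 - 18404} = \sqrt{-17307} = 3 i \sqrt{1923}$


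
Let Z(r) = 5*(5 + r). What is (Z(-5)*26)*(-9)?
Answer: 0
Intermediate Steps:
Z(r) = 25 + 5*r
(Z(-5)*26)*(-9) = ((25 + 5*(-5))*26)*(-9) = ((25 - 25)*26)*(-9) = (0*26)*(-9) = 0*(-9) = 0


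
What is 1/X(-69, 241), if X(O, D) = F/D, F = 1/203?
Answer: 48923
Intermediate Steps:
F = 1/203 ≈ 0.0049261
X(O, D) = 1/(203*D)
1/X(-69, 241) = 1/((1/203)/241) = 1/((1/203)*(1/241)) = 1/(1/48923) = 48923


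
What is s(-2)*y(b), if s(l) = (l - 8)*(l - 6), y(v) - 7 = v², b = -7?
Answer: 4480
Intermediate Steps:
y(v) = 7 + v²
s(l) = (-8 + l)*(-6 + l)
s(-2)*y(b) = (48 + (-2)² - 14*(-2))*(7 + (-7)²) = (48 + 4 + 28)*(7 + 49) = 80*56 = 4480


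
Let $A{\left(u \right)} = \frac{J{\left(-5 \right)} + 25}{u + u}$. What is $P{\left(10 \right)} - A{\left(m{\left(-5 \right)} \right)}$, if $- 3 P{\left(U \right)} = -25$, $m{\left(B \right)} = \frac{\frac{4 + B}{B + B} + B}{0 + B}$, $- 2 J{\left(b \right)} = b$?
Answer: $- \frac{1675}{294} \approx -5.6973$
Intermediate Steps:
$J{\left(b \right)} = - \frac{b}{2}$
$m{\left(B \right)} = \frac{B + \frac{4 + B}{2 B}}{B}$ ($m{\left(B \right)} = \frac{\frac{4 + B}{2 B} + B}{B} = \frac{B + \frac{4 + B}{2 B}}{B}$)
$P{\left(U \right)} = \frac{25}{3}$ ($P{\left(U \right)} = \left(- \frac{1}{3}\right) \left(-25\right) = \frac{25}{3}$)
$A{\left(u \right)} = \frac{55}{4 u}$ ($A{\left(u \right)} = \frac{\left(- \frac{1}{2}\right) \left(-5\right) + 25}{u + u} = \frac{\frac{5}{2} + 25}{2 u} = \frac{55 \frac{1}{2 u}}{2} = \frac{55}{4 u}$)
$P{\left(10 \right)} - A{\left(m{\left(-5 \right)} \right)} = \frac{25}{3} - \frac{55}{4 \frac{2 + \left(-5\right)^{2} + \frac{1}{2} \left(-5\right)}{25}} = \frac{25}{3} - \frac{55}{4 \frac{2 + 25 - \frac{5}{2}}{25}} = \frac{25}{3} - \frac{55}{4 \cdot \frac{1}{25} \cdot \frac{49}{2}} = \frac{25}{3} - \frac{55}{4 \cdot \frac{49}{50}} = \frac{25}{3} - \frac{55}{4} \cdot \frac{50}{49} = \frac{25}{3} - \frac{1375}{98} = - \frac{1675}{294}$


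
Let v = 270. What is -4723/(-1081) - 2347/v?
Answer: -1261897/291870 ≈ -4.3235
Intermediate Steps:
-4723/(-1081) - 2347/v = -4723/(-1081) - 2347/270 = -4723*(-1/1081) - 2347*1/270 = 4723/1081 - 2347/270 = -1261897/291870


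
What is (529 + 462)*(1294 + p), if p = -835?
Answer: 454869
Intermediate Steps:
(529 + 462)*(1294 + p) = (529 + 462)*(1294 - 835) = 991*459 = 454869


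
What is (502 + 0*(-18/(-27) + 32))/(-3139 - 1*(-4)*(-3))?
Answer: -502/3151 ≈ -0.15931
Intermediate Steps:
(502 + 0*(-18/(-27) + 32))/(-3139 - 1*(-4)*(-3)) = (502 + 0*(-18*(-1/27) + 32))/(-3139 + 4*(-3)) = (502 + 0*(⅔ + 32))/(-3139 - 12) = (502 + 0*(98/3))/(-3151) = (502 + 0)*(-1/3151) = 502*(-1/3151) = -502/3151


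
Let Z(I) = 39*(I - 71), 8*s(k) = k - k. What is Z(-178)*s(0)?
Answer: 0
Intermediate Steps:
s(k) = 0 (s(k) = (k - k)/8 = (⅛)*0 = 0)
Z(I) = -2769 + 39*I (Z(I) = 39*(-71 + I) = -2769 + 39*I)
Z(-178)*s(0) = (-2769 + 39*(-178))*0 = (-2769 - 6942)*0 = -9711*0 = 0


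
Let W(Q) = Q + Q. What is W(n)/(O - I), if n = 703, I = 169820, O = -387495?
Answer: -1406/557315 ≈ -0.0025228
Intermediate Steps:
W(Q) = 2*Q
W(n)/(O - I) = (2*703)/(-387495 - 1*169820) = 1406/(-387495 - 169820) = 1406/(-557315) = 1406*(-1/557315) = -1406/557315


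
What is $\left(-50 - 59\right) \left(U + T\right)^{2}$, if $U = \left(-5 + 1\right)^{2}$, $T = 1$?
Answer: $-31501$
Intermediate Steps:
$U = 16$ ($U = \left(-4\right)^{2} = 16$)
$\left(-50 - 59\right) \left(U + T\right)^{2} = \left(-50 - 59\right) \left(16 + 1\right)^{2} = - 109 \cdot 17^{2} = \left(-109\right) 289 = -31501$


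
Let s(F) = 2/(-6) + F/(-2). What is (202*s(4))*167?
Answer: -236138/3 ≈ -78713.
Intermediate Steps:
s(F) = -⅓ - F/2 (s(F) = 2*(-⅙) + F*(-½) = -⅓ - F/2)
(202*s(4))*167 = (202*(-⅓ - ½*4))*167 = (202*(-⅓ - 2))*167 = (202*(-7/3))*167 = -1414/3*167 = -236138/3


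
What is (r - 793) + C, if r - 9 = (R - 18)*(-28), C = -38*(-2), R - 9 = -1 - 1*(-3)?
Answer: -512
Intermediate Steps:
R = 11 (R = 9 + (-1 - 1*(-3)) = 9 + (-1 + 3) = 9 + 2 = 11)
C = 76
r = 205 (r = 9 + (11 - 18)*(-28) = 9 - 7*(-28) = 9 + 196 = 205)
(r - 793) + C = (205 - 793) + 76 = -588 + 76 = -512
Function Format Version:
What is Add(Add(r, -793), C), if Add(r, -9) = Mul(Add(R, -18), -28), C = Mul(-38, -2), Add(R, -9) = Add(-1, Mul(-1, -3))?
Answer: -512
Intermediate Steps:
R = 11 (R = Add(9, Add(-1, Mul(-1, -3))) = Add(9, Add(-1, 3)) = Add(9, 2) = 11)
C = 76
r = 205 (r = Add(9, Mul(Add(11, -18), -28)) = Add(9, Mul(-7, -28)) = Add(9, 196) = 205)
Add(Add(r, -793), C) = Add(Add(205, -793), 76) = Add(-588, 76) = -512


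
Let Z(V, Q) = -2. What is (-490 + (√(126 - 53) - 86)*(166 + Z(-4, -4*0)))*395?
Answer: -5764630 + 64780*√73 ≈ -5.2112e+6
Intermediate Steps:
(-490 + (√(126 - 53) - 86)*(166 + Z(-4, -4*0)))*395 = (-490 + (√(126 - 53) - 86)*(166 - 2))*395 = (-490 + (√73 - 86)*164)*395 = (-490 + (-86 + √73)*164)*395 = (-490 + (-14104 + 164*√73))*395 = (-14594 + 164*√73)*395 = -5764630 + 64780*√73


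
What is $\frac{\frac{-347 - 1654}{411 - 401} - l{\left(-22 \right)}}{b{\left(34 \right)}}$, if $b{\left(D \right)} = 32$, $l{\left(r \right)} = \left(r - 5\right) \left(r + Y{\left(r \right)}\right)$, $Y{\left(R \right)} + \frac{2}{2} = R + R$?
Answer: $- \frac{20091}{320} \approx -62.784$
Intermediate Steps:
$Y{\left(R \right)} = -1 + 2 R$ ($Y{\left(R \right)} = -1 + \left(R + R\right) = -1 + 2 R$)
$l{\left(r \right)} = \left(-1 + 3 r\right) \left(-5 + r\right)$ ($l{\left(r \right)} = \left(r - 5\right) \left(r + \left(-1 + 2 r\right)\right) = \left(-5 + r\right) \left(-1 + 3 r\right) = \left(-1 + 3 r\right) \left(-5 + r\right)$)
$\frac{\frac{-347 - 1654}{411 - 401} - l{\left(-22 \right)}}{b{\left(34 \right)}} = \frac{\frac{-347 - 1654}{411 - 401} - \left(5 - -352 + 3 \left(-22\right)^{2}\right)}{32} = \left(- \frac{2001}{10} - \left(5 + 352 + 3 \cdot 484\right)\right) \frac{1}{32} = \left(\left(-2001\right) \frac{1}{10} - \left(5 + 352 + 1452\right)\right) \frac{1}{32} = \left(- \frac{2001}{10} - 1809\right) \frac{1}{32} = \left(- \frac{20091}{10}\right) \frac{1}{32} = - \frac{20091}{320}$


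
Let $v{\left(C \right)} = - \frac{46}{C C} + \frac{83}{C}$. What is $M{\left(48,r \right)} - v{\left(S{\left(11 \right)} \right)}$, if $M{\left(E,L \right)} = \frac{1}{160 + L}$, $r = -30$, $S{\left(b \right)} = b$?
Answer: $- \frac{112589}{15730} \approx -7.1576$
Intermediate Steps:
$v{\left(C \right)} = - \frac{46}{C^{2}} + \frac{83}{C}$
$M{\left(48,r \right)} - v{\left(S{\left(11 \right)} \right)} = \frac{1}{160 - 30} - \frac{-46 + 83 \cdot 11}{121} = \frac{1}{130} - \frac{-46 + 913}{121} = \frac{1}{130} - \frac{1}{121} \cdot 867 = \frac{1}{130} - \frac{867}{121} = - \frac{112589}{15730}$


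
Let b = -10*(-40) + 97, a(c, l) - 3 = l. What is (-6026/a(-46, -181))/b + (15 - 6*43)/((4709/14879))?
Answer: -159914513884/208293197 ≈ -767.74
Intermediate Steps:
a(c, l) = 3 + l
b = 497 (b = 400 + 97 = 497)
(-6026/a(-46, -181))/b + (15 - 6*43)/((4709/14879)) = -6026/(3 - 181)/497 + (15 - 6*43)/((4709/14879)) = -6026/(-178)*(1/497) + (15 - 258)/((4709*(1/14879))) = -6026*(-1/178)*(1/497) - 243/4709/14879 = (3013/89)*(1/497) - 243*14879/4709 = 3013/44233 - 3615597/4709 = -159914513884/208293197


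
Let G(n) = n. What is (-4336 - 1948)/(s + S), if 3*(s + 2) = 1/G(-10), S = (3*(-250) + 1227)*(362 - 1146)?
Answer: 188520/11219101 ≈ 0.016803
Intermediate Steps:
S = -373968 (S = (-750 + 1227)*(-784) = 477*(-784) = -373968)
s = -61/30 (s = -2 + (1/3)/(-10) = -2 + (1/3)*(-1/10) = -2 - 1/30 = -61/30 ≈ -2.0333)
(-4336 - 1948)/(s + S) = (-4336 - 1948)/(-61/30 - 373968) = -6284/(-11219101/30) = -6284*(-30/11219101) = 188520/11219101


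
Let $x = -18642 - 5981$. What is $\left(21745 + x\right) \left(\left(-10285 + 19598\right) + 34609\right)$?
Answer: $-126407516$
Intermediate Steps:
$x = -24623$
$\left(21745 + x\right) \left(\left(-10285 + 19598\right) + 34609\right) = \left(21745 - 24623\right) \left(\left(-10285 + 19598\right) + 34609\right) = - 2878 \left(9313 + 34609\right) = \left(-2878\right) 43922 = -126407516$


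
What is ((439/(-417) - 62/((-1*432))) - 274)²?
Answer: 68126452515625/901440576 ≈ 75575.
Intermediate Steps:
((439/(-417) - 62/((-1*432))) - 274)² = ((439*(-1/417) - 62/(-432)) - 274)² = ((-439/417 - 62*(-1/432)) - 274)² = ((-439/417 + 31/216) - 274)² = (-27299/30024 - 274)² = (-8253875/30024)² = 68126452515625/901440576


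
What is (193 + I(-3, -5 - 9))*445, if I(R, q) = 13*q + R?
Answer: 3560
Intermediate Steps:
I(R, q) = R + 13*q
(193 + I(-3, -5 - 9))*445 = (193 + (-3 + 13*(-5 - 9)))*445 = (193 + (-3 + 13*(-14)))*445 = (193 + (-3 - 182))*445 = (193 - 185)*445 = 8*445 = 3560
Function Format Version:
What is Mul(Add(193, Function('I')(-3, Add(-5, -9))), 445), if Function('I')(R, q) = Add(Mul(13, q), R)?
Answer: 3560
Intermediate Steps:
Function('I')(R, q) = Add(R, Mul(13, q))
Mul(Add(193, Function('I')(-3, Add(-5, -9))), 445) = Mul(Add(193, Add(-3, Mul(13, Add(-5, -9)))), 445) = Mul(Add(193, Add(-3, Mul(13, -14))), 445) = Mul(Add(193, Add(-3, -182)), 445) = Mul(Add(193, -185), 445) = Mul(8, 445) = 3560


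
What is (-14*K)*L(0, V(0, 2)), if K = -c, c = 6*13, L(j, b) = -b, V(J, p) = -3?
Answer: 3276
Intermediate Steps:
c = 78
K = -78 (K = -1*78 = -78)
(-14*K)*L(0, V(0, 2)) = (-14*(-78))*(-1*(-3)) = 1092*3 = 3276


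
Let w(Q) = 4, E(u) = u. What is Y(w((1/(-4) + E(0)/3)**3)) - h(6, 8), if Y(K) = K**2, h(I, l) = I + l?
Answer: 2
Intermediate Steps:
Y(w((1/(-4) + E(0)/3)**3)) - h(6, 8) = 4**2 - (6 + 8) = 16 - 1*14 = 16 - 14 = 2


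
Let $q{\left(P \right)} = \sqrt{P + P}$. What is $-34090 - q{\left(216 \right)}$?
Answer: $-34090 - 12 \sqrt{3} \approx -34111.0$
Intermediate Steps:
$q{\left(P \right)} = \sqrt{2} \sqrt{P}$ ($q{\left(P \right)} = \sqrt{2 P} = \sqrt{2} \sqrt{P}$)
$-34090 - q{\left(216 \right)} = -34090 - \sqrt{2} \sqrt{216} = -34090 - \sqrt{2} \cdot 6 \sqrt{6} = -34090 - 12 \sqrt{3}$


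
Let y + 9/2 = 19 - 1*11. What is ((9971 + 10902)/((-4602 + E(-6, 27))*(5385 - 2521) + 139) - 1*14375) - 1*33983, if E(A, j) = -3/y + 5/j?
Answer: -120478237727339/2491381649 ≈ -48358.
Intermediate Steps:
y = 7/2 (y = -9/2 + (19 - 1*11) = -9/2 + (19 - 11) = -9/2 + 8 = 7/2 ≈ 3.5000)
E(A, j) = -6/7 + 5/j (E(A, j) = -3/7/2 + 5/j = -3*2/7 + 5/j = -6/7 + 5/j)
((9971 + 10902)/((-4602 + E(-6, 27))*(5385 - 2521) + 139) - 1*14375) - 1*33983 = ((9971 + 10902)/((-4602 + (-6/7 + 5/27))*(5385 - 2521) + 139) - 1*14375) - 1*33983 = (20873/((-4602 + (-6/7 + 5*(1/27)))*2864 + 139) - 14375) - 33983 = (20873/((-4602 + (-6/7 + 5/27))*2864 + 139) - 14375) - 33983 = (20873/((-4602 - 127/189)*2864 + 139) - 14375) - 33983 = (20873/(-869905/189*2864 + 139) - 14375) - 33983 = (20873/(-2491407920/189 + 139) - 14375) - 33983 = (20873/(-2491381649/189) - 14375) - 33983 = (20873*(-189/2491381649) - 14375) - 33983 = (-3944997/2491381649 - 14375) - 33983 = -35813615149372/2491381649 - 33983 = -120478237727339/2491381649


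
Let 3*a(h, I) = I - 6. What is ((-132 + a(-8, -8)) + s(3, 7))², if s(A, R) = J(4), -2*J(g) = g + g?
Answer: 178084/9 ≈ 19787.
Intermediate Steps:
a(h, I) = -2 + I/3 (a(h, I) = (I - 6)/3 = (-6 + I)/3 = -2 + I/3)
J(g) = -g (J(g) = -(g + g)/2 = -g)
s(A, R) = -4 (s(A, R) = -1*4 = -4)
((-132 + a(-8, -8)) + s(3, 7))² = ((-132 + (-2 + (⅓)*(-8))) - 4)² = ((-132 + (-2 - 8/3)) - 4)² = ((-132 - 14/3) - 4)² = (-410/3 - 4)² = (-422/3)² = 178084/9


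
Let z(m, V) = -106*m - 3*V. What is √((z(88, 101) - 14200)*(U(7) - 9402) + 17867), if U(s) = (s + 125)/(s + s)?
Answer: √10968759599/7 ≈ 14962.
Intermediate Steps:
U(s) = (125 + s)/(2*s) (U(s) = (125 + s)/((2*s)) = (125 + s)*(1/(2*s)) = (125 + s)/(2*s))
√((z(88, 101) - 14200)*(U(7) - 9402) + 17867) = √(((-106*88 - 3*101) - 14200)*((½)*(125 + 7)/7 - 9402) + 17867) = √(((-9328 - 303) - 14200)*((½)*(⅐)*132 - 9402) + 17867) = √((-9631 - 14200)*(66/7 - 9402) + 17867) = √(-23831*(-65748/7) + 17867) = √(1566840588/7 + 17867) = √(1566965657/7) = √10968759599/7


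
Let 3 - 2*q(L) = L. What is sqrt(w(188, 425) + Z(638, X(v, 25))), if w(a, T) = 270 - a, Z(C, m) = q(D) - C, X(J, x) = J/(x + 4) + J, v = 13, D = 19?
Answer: 2*I*sqrt(141) ≈ 23.749*I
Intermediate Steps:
q(L) = 3/2 - L/2
X(J, x) = J + J/(4 + x) (X(J, x) = J/(4 + x) + J = J + J/(4 + x))
Z(C, m) = -8 - C (Z(C, m) = (3/2 - 1/2*19) - C = (3/2 - 19/2) - C = -8 - C)
sqrt(w(188, 425) + Z(638, X(v, 25))) = sqrt((270 - 1*188) + (-8 - 1*638)) = sqrt((270 - 188) + (-8 - 638)) = sqrt(82 - 646) = sqrt(-564) = 2*I*sqrt(141)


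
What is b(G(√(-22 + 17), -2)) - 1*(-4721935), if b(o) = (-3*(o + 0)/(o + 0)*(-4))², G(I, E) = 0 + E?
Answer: 4722079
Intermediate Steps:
G(I, E) = E
b(o) = 144 (b(o) = (-3*o/o*(-4))² = (-3*1*(-4))² = (-3*(-4))² = 12² = 144)
b(G(√(-22 + 17), -2)) - 1*(-4721935) = 144 - 1*(-4721935) = 144 + 4721935 = 4722079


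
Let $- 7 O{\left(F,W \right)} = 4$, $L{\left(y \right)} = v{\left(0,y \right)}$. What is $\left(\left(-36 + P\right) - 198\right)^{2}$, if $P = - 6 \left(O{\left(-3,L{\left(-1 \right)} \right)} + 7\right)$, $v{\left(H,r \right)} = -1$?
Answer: $\frac{3640464}{49} \approx 74295.0$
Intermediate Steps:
$L{\left(y \right)} = -1$
$O{\left(F,W \right)} = - \frac{4}{7}$ ($O{\left(F,W \right)} = \left(- \frac{1}{7}\right) 4 = - \frac{4}{7}$)
$P = - \frac{270}{7}$ ($P = - 6 \left(- \frac{4}{7} + 7\right) = \left(-6\right) \frac{45}{7} = - \frac{270}{7} \approx -38.571$)
$\left(\left(-36 + P\right) - 198\right)^{2} = \left(\left(-36 - \frac{270}{7}\right) - 198\right)^{2} = \left(- \frac{522}{7} - 198\right)^{2} = \left(- \frac{1908}{7}\right)^{2} = \frac{3640464}{49}$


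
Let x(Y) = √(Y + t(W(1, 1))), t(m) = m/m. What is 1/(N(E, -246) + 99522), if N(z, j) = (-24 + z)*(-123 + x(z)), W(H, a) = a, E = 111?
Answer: 9869/876480257 - 116*√7/2629440771 ≈ 1.1143e-5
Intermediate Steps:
t(m) = 1
x(Y) = √(1 + Y) (x(Y) = √(Y + 1) = √(1 + Y))
N(z, j) = (-123 + √(1 + z))*(-24 + z) (N(z, j) = (-24 + z)*(-123 + √(1 + z)) = (-123 + √(1 + z))*(-24 + z))
1/(N(E, -246) + 99522) = 1/((2952 - 123*111 - 24*√(1 + 111) + 111*√(1 + 111)) + 99522) = 1/((2952 - 13653 - 96*√7 + 111*√112) + 99522) = 1/((2952 - 13653 - 96*√7 + 111*(4*√7)) + 99522) = 1/((2952 - 13653 - 96*√7 + 444*√7) + 99522) = 1/((-10701 + 348*√7) + 99522) = 1/(88821 + 348*√7)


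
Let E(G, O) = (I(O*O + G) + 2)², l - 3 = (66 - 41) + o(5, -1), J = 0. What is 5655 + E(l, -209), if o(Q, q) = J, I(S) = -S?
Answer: 1910307504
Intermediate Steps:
o(Q, q) = 0
l = 28 (l = 3 + ((66 - 41) + 0) = 3 + (25 + 0) = 3 + 25 = 28)
E(G, O) = (2 - G - O²)² (E(G, O) = (-(O*O + G) + 2)² = (-(O² + G) + 2)² = (-(G + O²) + 2)² = ((-G - O²) + 2)² = (2 - G - O²)²)
5655 + E(l, -209) = 5655 + (-2 + 28 + (-209)²)² = 5655 + (-2 + 28 + 43681)² = 5655 + 43707² = 5655 + 1910301849 = 1910307504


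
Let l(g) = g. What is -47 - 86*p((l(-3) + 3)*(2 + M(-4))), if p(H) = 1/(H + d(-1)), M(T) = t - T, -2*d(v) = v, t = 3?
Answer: -219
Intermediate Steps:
d(v) = -v/2
M(T) = 3 - T
p(H) = 1/(½ + H) (p(H) = 1/(H - ½*(-1)) = 1/(H + ½) = 1/(½ + H))
-47 - 86*p((l(-3) + 3)*(2 + M(-4))) = -47 - 172/(1 + 2*((-3 + 3)*(2 + (3 - 1*(-4))))) = -47 - 172/(1 + 2*(0*(2 + (3 + 4)))) = -47 - 172/(1 + 2*(0*(2 + 7))) = -47 - 172/(1 + 2*(0*9)) = -47 - 172/(1 + 2*0) = -47 - 172/(1 + 0) = -47 - 172/1 = -47 - 172 = -219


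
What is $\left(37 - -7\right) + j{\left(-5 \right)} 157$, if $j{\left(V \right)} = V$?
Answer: $-741$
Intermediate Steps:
$\left(37 - -7\right) + j{\left(-5 \right)} 157 = \left(37 - -7\right) - 785 = \left(37 + 7\right) - 785 = 44 - 785 = -741$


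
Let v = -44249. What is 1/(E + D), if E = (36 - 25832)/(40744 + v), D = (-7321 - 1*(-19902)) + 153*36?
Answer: 3505/63427741 ≈ 5.5260e-5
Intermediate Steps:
D = 18089 (D = (-7321 + 19902) + 5508 = 12581 + 5508 = 18089)
E = 25796/3505 (E = (36 - 25832)/(40744 - 44249) = -25796/(-3505) = -25796*(-1/3505) = 25796/3505 ≈ 7.3598)
1/(E + D) = 1/(25796/3505 + 18089) = 1/(63427741/3505) = 3505/63427741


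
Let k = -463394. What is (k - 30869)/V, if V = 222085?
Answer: -494263/222085 ≈ -2.2256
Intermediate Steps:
(k - 30869)/V = (-463394 - 30869)/222085 = -494263*1/222085 = -494263/222085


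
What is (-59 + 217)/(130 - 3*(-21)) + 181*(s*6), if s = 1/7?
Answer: 210704/1351 ≈ 155.96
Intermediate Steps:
s = 1/7 ≈ 0.14286
(-59 + 217)/(130 - 3*(-21)) + 181*(s*6) = (-59 + 217)/(130 - 3*(-21)) + 181*((1/7)*6) = 158/(130 + 63) + 181*(6/7) = 158/193 + 1086/7 = 210704/1351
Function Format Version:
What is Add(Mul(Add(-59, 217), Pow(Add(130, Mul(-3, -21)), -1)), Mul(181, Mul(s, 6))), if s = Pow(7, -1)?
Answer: Rational(210704, 1351) ≈ 155.96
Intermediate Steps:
s = Rational(1, 7) ≈ 0.14286
Add(Mul(Add(-59, 217), Pow(Add(130, Mul(-3, -21)), -1)), Mul(181, Mul(s, 6))) = Add(Mul(Add(-59, 217), Pow(Add(130, Mul(-3, -21)), -1)), Mul(181, Mul(Rational(1, 7), 6))) = Add(Mul(158, Pow(Add(130, 63), -1)), Mul(181, Rational(6, 7))) = Add(Mul(158, Pow(193, -1)), Rational(1086, 7)) = Add(Mul(158, Rational(1, 193)), Rational(1086, 7)) = Add(Rational(158, 193), Rational(1086, 7)) = Rational(210704, 1351)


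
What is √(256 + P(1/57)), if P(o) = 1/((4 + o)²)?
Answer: √13428145/229 ≈ 16.002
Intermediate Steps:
P(o) = (4 + o)⁻²
√(256 + P(1/57)) = √(256 + (4 + 1/57)⁻²) = √(256 + (229/57)⁻²) = √(256 + 3249/52441) = √(13428145/52441) = √13428145/229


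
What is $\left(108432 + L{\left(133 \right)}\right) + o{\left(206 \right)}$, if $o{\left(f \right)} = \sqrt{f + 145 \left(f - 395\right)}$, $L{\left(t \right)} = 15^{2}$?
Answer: $108657 + i \sqrt{27199} \approx 1.0866 \cdot 10^{5} + 164.92 i$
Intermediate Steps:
$L{\left(t \right)} = 225$
$o{\left(f \right)} = \sqrt{-57275 + 146 f}$ ($o{\left(f \right)} = \sqrt{f + 145 \left(-395 + f\right)} = \sqrt{f + \left(-57275 + 145 f\right)} = \sqrt{-57275 + 146 f}$)
$\left(108432 + L{\left(133 \right)}\right) + o{\left(206 \right)} = \left(108432 + 225\right) + \sqrt{-57275 + 146 \cdot 206} = 108657 + \sqrt{-57275 + 30076} = 108657 + \sqrt{-27199} = 108657 + i \sqrt{27199}$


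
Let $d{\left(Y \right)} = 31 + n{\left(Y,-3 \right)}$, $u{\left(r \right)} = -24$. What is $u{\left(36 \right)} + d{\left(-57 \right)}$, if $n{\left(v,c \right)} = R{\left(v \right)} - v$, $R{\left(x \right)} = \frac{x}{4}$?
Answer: $\frac{199}{4} \approx 49.75$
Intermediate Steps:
$R{\left(x \right)} = \frac{x}{4}$ ($R{\left(x \right)} = x \frac{1}{4} = \frac{x}{4}$)
$n{\left(v,c \right)} = - \frac{3 v}{4}$ ($n{\left(v,c \right)} = \frac{v}{4} - v = - \frac{3 v}{4}$)
$d{\left(Y \right)} = 31 - \frac{3 Y}{4}$
$u{\left(36 \right)} + d{\left(-57 \right)} = -24 + \left(31 - - \frac{171}{4}\right) = -24 + \left(31 + \frac{171}{4}\right) = -24 + \frac{295}{4} = \frac{199}{4}$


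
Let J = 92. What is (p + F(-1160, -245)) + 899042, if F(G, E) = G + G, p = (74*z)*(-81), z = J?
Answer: 345274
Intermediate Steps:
z = 92
p = -551448 (p = (74*92)*(-81) = 6808*(-81) = -551448)
F(G, E) = 2*G
(p + F(-1160, -245)) + 899042 = (-551448 + 2*(-1160)) + 899042 = (-551448 - 2320) + 899042 = -553768 + 899042 = 345274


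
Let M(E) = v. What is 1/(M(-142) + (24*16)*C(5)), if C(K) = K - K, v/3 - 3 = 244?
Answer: 1/741 ≈ 0.0013495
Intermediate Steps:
v = 741 (v = 9 + 3*244 = 9 + 732 = 741)
M(E) = 741
C(K) = 0
1/(M(-142) + (24*16)*C(5)) = 1/(741 + (24*16)*0) = 1/(741 + 384*0) = 1/(741 + 0) = 1/741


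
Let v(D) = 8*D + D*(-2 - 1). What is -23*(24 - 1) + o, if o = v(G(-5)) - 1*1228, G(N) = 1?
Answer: -1752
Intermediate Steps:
v(D) = 5*D (v(D) = 8*D + D*(-3) = 8*D - 3*D = 5*D)
o = -1223 (o = 5*1 - 1*1228 = 5 - 1228 = -1223)
-23*(24 - 1) + o = -23*(24 - 1) - 1223 = -23*23 - 1223 = -529 - 1223 = -1752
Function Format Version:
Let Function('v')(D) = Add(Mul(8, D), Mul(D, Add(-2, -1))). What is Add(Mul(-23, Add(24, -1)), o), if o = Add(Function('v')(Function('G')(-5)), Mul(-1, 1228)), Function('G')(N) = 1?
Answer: -1752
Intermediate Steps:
Function('v')(D) = Mul(5, D) (Function('v')(D) = Add(Mul(8, D), Mul(D, -3)) = Add(Mul(8, D), Mul(-3, D)) = Mul(5, D))
o = -1223 (o = Add(Mul(5, 1), Mul(-1, 1228)) = Add(5, -1228) = -1223)
Add(Mul(-23, Add(24, -1)), o) = Add(Mul(-23, Add(24, -1)), -1223) = Add(Mul(-23, 23), -1223) = Add(-529, -1223) = -1752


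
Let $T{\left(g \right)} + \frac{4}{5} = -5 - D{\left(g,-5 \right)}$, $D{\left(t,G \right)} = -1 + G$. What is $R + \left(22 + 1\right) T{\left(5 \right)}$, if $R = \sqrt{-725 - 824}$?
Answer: $\frac{23}{5} + i \sqrt{1549} \approx 4.6 + 39.357 i$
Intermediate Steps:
$R = i \sqrt{1549}$ ($R = \sqrt{-1549} = i \sqrt{1549} \approx 39.357 i$)
$T{\left(g \right)} = \frac{1}{5}$ ($T{\left(g \right)} = - \frac{4}{5} - -1 = - \frac{4}{5} + \left(-5 + 6\right) = - \frac{4}{5} + 1 = \frac{1}{5}$)
$R + \left(22 + 1\right) T{\left(5 \right)} = i \sqrt{1549} + \left(22 + 1\right) \frac{1}{5} = i \sqrt{1549} + 23 \cdot \frac{1}{5} = i \sqrt{1549} + \frac{23}{5} = \frac{23}{5} + i \sqrt{1549}$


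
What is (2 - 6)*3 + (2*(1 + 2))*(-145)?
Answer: -882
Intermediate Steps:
(2 - 6)*3 + (2*(1 + 2))*(-145) = -4*3 + (2*3)*(-145) = -12 + 6*(-145) = -12 - 870 = -882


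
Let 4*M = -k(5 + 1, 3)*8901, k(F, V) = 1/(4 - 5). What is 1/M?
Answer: 4/8901 ≈ 0.00044939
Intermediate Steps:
k(F, V) = -1 (k(F, V) = 1/(-1) = -1)
M = 8901/4 (M = (-1*(-1)*8901)/4 = (1*8901)/4 = (¼)*8901 = 8901/4 ≈ 2225.3)
1/M = 1/(8901/4) = 4/8901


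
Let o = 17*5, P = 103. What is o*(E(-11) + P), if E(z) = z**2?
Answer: 19040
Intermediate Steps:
o = 85
o*(E(-11) + P) = 85*((-11)**2 + 103) = 85*(121 + 103) = 85*224 = 19040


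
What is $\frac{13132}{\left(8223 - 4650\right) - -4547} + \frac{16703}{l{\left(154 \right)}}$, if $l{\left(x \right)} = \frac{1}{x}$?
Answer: $\frac{745956449}{290} \approx 2.5723 \cdot 10^{6}$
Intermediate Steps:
$\frac{13132}{\left(8223 - 4650\right) - -4547} + \frac{16703}{l{\left(154 \right)}} = \frac{13132}{\left(8223 - 4650\right) - -4547} + \frac{16703}{\frac{1}{154}} = \frac{13132}{3573 + 4547} + 16703 \frac{1}{\frac{1}{154}} = \frac{13132}{8120} + 16703 \cdot 154 = 13132 \cdot \frac{1}{8120} + 2572262 = \frac{469}{290} + 2572262 = \frac{745956449}{290}$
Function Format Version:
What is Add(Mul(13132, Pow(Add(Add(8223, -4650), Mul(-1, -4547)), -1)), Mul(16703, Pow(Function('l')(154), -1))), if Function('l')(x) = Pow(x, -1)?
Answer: Rational(745956449, 290) ≈ 2.5723e+6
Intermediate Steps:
Add(Mul(13132, Pow(Add(Add(8223, -4650), Mul(-1, -4547)), -1)), Mul(16703, Pow(Function('l')(154), -1))) = Add(Mul(13132, Pow(Add(Add(8223, -4650), Mul(-1, -4547)), -1)), Mul(16703, Pow(Pow(154, -1), -1))) = Add(Mul(13132, Pow(Add(3573, 4547), -1)), Mul(16703, Pow(Rational(1, 154), -1))) = Add(Mul(13132, Pow(8120, -1)), Mul(16703, 154)) = Add(Mul(13132, Rational(1, 8120)), 2572262) = Add(Rational(469, 290), 2572262) = Rational(745956449, 290)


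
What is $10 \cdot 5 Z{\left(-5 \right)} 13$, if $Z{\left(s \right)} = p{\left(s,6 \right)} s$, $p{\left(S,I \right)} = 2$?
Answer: $-6500$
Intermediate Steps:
$Z{\left(s \right)} = 2 s$
$10 \cdot 5 Z{\left(-5 \right)} 13 = 10 \cdot 5 \cdot 2 \left(-5\right) 13 = 50 \left(-10\right) 13 = \left(-500\right) 13 = -6500$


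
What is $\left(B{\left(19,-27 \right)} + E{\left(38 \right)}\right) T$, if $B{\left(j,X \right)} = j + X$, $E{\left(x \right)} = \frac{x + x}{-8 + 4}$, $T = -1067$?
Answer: $28809$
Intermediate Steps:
$E{\left(x \right)} = - \frac{x}{2}$ ($E{\left(x \right)} = \frac{2 x}{-4} = 2 x \left(- \frac{1}{4}\right) = - \frac{x}{2}$)
$B{\left(j,X \right)} = X + j$
$\left(B{\left(19,-27 \right)} + E{\left(38 \right)}\right) T = \left(\left(-27 + 19\right) - 19\right) \left(-1067\right) = \left(-8 - 19\right) \left(-1067\right) = \left(-27\right) \left(-1067\right) = 28809$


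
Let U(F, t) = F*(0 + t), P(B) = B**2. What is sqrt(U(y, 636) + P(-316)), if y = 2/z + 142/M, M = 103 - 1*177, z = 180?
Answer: sqrt(30384397410)/555 ≈ 314.07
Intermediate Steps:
M = -74 (M = 103 - 177 = -74)
y = -6353/3330 (y = 2/180 + 142/(-74) = 2*(1/180) + 142*(-1/74) = 1/90 - 71/37 = -6353/3330 ≈ -1.9078)
U(F, t) = F*t
sqrt(U(y, 636) + P(-316)) = sqrt(-6353/3330*636 + (-316)**2) = sqrt(-673418/555 + 99856) = sqrt(54746662/555) = sqrt(30384397410)/555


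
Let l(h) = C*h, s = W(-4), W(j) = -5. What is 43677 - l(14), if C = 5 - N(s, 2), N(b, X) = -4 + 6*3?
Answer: 43803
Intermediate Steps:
s = -5
N(b, X) = 14 (N(b, X) = -4 + 18 = 14)
C = -9 (C = 5 - 1*14 = 5 - 14 = -9)
l(h) = -9*h
43677 - l(14) = 43677 - (-9)*14 = 43677 - 1*(-126) = 43677 + 126 = 43803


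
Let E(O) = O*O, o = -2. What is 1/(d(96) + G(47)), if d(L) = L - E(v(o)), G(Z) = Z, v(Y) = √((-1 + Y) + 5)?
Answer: 1/141 ≈ 0.0070922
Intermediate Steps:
v(Y) = √(4 + Y)
E(O) = O²
d(L) = -2 + L (d(L) = L - (√(4 - 2))² = L - (√2)² = L - 1*2 = L - 2 = -2 + L)
1/(d(96) + G(47)) = 1/((-2 + 96) + 47) = 1/(94 + 47) = 1/141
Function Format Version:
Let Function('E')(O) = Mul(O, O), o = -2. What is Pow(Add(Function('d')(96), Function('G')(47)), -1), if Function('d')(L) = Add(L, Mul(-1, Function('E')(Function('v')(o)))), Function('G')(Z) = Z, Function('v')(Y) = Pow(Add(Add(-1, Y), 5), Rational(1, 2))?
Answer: Rational(1, 141) ≈ 0.0070922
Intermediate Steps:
Function('v')(Y) = Pow(Add(4, Y), Rational(1, 2))
Function('E')(O) = Pow(O, 2)
Function('d')(L) = Add(-2, L) (Function('d')(L) = Add(L, Mul(-1, Pow(Pow(Add(4, -2), Rational(1, 2)), 2))) = Add(L, Mul(-1, Pow(Pow(2, Rational(1, 2)), 2))) = Add(L, Mul(-1, 2)) = Add(L, -2) = Add(-2, L))
Pow(Add(Function('d')(96), Function('G')(47)), -1) = Pow(Add(Add(-2, 96), 47), -1) = Pow(Add(94, 47), -1) = Pow(141, -1) = Rational(1, 141)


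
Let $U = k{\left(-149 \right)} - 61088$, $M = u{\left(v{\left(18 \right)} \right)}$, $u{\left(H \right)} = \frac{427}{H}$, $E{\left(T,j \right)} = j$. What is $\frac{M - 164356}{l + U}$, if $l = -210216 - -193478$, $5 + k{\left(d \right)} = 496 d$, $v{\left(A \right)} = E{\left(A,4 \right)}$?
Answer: $\frac{656997}{606940} \approx 1.0825$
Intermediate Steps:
$v{\left(A \right)} = 4$
$k{\left(d \right)} = -5 + 496 d$
$l = -16738$ ($l = -210216 + 193478 = -16738$)
$M = \frac{427}{4} \approx 106.75$
$U = -134997$ ($U = \left(-5 + 496 \left(-149\right)\right) - 61088 = \left(-5 - 73904\right) - 61088 = -73909 - 61088 = -134997$)
$\frac{M - 164356}{l + U} = \frac{\frac{427}{4} - 164356}{-16738 - 134997} = - \frac{656997}{4 \left(-151735\right)} = \left(- \frac{656997}{4}\right) \left(- \frac{1}{151735}\right) = \frac{656997}{606940}$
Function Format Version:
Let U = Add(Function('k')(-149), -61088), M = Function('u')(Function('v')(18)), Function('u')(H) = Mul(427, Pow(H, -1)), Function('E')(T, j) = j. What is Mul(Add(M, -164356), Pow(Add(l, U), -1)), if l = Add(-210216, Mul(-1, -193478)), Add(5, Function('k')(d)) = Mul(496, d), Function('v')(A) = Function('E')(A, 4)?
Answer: Rational(656997, 606940) ≈ 1.0825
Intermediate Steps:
Function('v')(A) = 4
Function('k')(d) = Add(-5, Mul(496, d))
l = -16738 (l = Add(-210216, 193478) = -16738)
M = Rational(427, 4) (M = Mul(427, Pow(4, -1)) = Mul(427, Rational(1, 4)) = Rational(427, 4) ≈ 106.75)
U = -134997 (U = Add(Add(-5, Mul(496, -149)), -61088) = Add(Add(-5, -73904), -61088) = Add(-73909, -61088) = -134997)
Mul(Add(M, -164356), Pow(Add(l, U), -1)) = Mul(Add(Rational(427, 4), -164356), Pow(Add(-16738, -134997), -1)) = Mul(Rational(-656997, 4), Pow(-151735, -1)) = Mul(Rational(-656997, 4), Rational(-1, 151735)) = Rational(656997, 606940)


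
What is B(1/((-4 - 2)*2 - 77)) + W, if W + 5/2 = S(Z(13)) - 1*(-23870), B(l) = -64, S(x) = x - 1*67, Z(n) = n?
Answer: 47499/2 ≈ 23750.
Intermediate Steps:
S(x) = -67 + x (S(x) = x - 67 = -67 + x)
W = 47627/2 (W = -5/2 + ((-67 + 13) - 1*(-23870)) = -5/2 + (-54 + 23870) = -5/2 + 23816 = 47627/2 ≈ 23814.)
B(1/((-4 - 2)*2 - 77)) + W = -64 + 47627/2 = 47499/2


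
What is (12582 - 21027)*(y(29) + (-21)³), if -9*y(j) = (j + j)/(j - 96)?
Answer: 15719874875/201 ≈ 7.8208e+7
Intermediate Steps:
y(j) = -2*j/(9*(-96 + j)) (y(j) = -(j + j)/(9*(j - 96)) = -2*j/(9*(-96 + j)))
(12582 - 21027)*(y(29) + (-21)³) = (12582 - 21027)*(-2*29/(-864 + 9*29) + (-21)³) = -8445*(-2*29/(-864 + 261) - 9261) = -8445*(-2*29/(-603) - 9261) = -8445*(-2*29*(-1/603) - 9261) = -8445*(58/603 - 9261) = -8445*(-5584325/603) = 15719874875/201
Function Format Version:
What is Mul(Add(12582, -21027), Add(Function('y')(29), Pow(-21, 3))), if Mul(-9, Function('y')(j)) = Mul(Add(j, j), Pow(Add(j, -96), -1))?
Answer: Rational(15719874875, 201) ≈ 7.8208e+7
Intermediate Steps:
Function('y')(j) = Mul(Rational(-2, 9), j, Pow(Add(-96, j), -1)) (Function('y')(j) = Mul(Rational(-1, 9), Mul(Add(j, j), Pow(Add(j, -96), -1))) = Mul(Rational(-1, 9), Mul(Mul(2, j), Pow(Add(-96, j), -1))) = Mul(Rational(-1, 9), Mul(2, j, Pow(Add(-96, j), -1))) = Mul(Rational(-2, 9), j, Pow(Add(-96, j), -1)))
Mul(Add(12582, -21027), Add(Function('y')(29), Pow(-21, 3))) = Mul(Add(12582, -21027), Add(Mul(-2, 29, Pow(Add(-864, Mul(9, 29)), -1)), Pow(-21, 3))) = Mul(-8445, Add(Mul(-2, 29, Pow(Add(-864, 261), -1)), -9261)) = Mul(-8445, Add(Mul(-2, 29, Pow(-603, -1)), -9261)) = Mul(-8445, Add(Mul(-2, 29, Rational(-1, 603)), -9261)) = Mul(-8445, Add(Rational(58, 603), -9261)) = Mul(-8445, Rational(-5584325, 603)) = Rational(15719874875, 201)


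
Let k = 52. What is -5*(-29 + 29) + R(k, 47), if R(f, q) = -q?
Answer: -47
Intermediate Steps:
-5*(-29 + 29) + R(k, 47) = -5*(-29 + 29) - 1*47 = -5*0 - 47 = 0 - 47 = -47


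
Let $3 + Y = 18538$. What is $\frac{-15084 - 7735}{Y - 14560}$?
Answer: $- \frac{22819}{3975} \approx -5.7406$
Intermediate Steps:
$Y = 18535$ ($Y = -3 + 18538 = 18535$)
$\frac{-15084 - 7735}{Y - 14560} = \frac{-15084 - 7735}{18535 - 14560} = - \frac{22819}{3975}$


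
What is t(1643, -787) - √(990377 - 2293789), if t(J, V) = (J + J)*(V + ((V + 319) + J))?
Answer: 1274968 - 22*I*√2693 ≈ 1.275e+6 - 1141.7*I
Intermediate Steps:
t(J, V) = 2*J*(319 + J + 2*V) (t(J, V) = (2*J)*(V + ((319 + V) + J)) = (2*J)*(V + (319 + J + V)) = (2*J)*(319 + J + 2*V) = 2*J*(319 + J + 2*V))
t(1643, -787) - √(990377 - 2293789) = 2*1643*(319 + 1643 + 2*(-787)) - √(990377 - 2293789) = 2*1643*(319 + 1643 - 1574) - √(-1303412) = 2*1643*388 - 22*I*√2693 = 1274968 - 22*I*√2693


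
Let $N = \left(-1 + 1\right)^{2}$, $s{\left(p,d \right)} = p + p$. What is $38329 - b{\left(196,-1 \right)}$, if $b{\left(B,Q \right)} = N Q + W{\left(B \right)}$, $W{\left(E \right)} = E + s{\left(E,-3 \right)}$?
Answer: $37741$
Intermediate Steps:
$s{\left(p,d \right)} = 2 p$
$W{\left(E \right)} = 3 E$ ($W{\left(E \right)} = E + 2 E = 3 E$)
$N = 0$ ($N = 0^{2} = 0$)
$b{\left(B,Q \right)} = 3 B$ ($b{\left(B,Q \right)} = 0 Q + 3 B = 0 + 3 B = 3 B$)
$38329 - b{\left(196,-1 \right)} = 38329 - 3 \cdot 196 = 38329 - 588 = 37741$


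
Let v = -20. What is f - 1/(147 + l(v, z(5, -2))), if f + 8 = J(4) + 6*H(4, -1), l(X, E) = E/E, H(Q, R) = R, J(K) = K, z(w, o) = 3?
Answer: -1481/148 ≈ -10.007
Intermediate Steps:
l(X, E) = 1
f = -10 (f = -8 + (4 + 6*(-1)) = -8 + (4 - 6) = -8 - 2 = -10)
f - 1/(147 + l(v, z(5, -2))) = -10 - 1/(147 + 1) = -10 - 1/148 = -1481/148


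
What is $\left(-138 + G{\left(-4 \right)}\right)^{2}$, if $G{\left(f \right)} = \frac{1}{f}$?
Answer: $\frac{305809}{16} \approx 19113.0$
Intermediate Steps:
$\left(-138 + G{\left(-4 \right)}\right)^{2} = \left(-138 + \frac{1}{-4}\right)^{2} = \left(-138 - \frac{1}{4}\right)^{2} = \left(- \frac{553}{4}\right)^{2} = \frac{305809}{16}$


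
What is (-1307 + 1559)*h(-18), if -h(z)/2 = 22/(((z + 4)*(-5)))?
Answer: -792/5 ≈ -158.40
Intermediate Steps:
h(z) = -44/(-20 - 5*z) (h(z) = -44/((z + 4)*(-5)) = -44/((4 + z)*(-5)) = -44/(-20 - 5*z))
(-1307 + 1559)*h(-18) = (-1307 + 1559)*(44/(5*(4 - 18))) = 252*((44/5)/(-14)) = 252*((44/5)*(-1/14)) = 252*(-22/35) = -792/5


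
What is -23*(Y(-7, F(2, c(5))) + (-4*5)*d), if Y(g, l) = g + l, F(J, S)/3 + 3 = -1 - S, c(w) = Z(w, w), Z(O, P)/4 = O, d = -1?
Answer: 1357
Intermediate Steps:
Z(O, P) = 4*O
c(w) = 4*w
F(J, S) = -12 - 3*S (F(J, S) = -9 + 3*(-1 - S) = -9 + (-3 - 3*S) = -12 - 3*S)
-23*(Y(-7, F(2, c(5))) + (-4*5)*d) = -23*((-7 + (-12 - 12*5)) - 4*5*(-1)) = -23*((-7 + (-12 - 3*20)) - 20*(-1)) = -23*((-7 + (-12 - 60)) + 20) = -23*((-7 - 72) + 20) = -23*(-79 + 20) = -23*(-59) = 1357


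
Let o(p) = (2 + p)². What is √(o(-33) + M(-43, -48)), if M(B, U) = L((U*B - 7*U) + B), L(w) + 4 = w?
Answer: √3314 ≈ 57.567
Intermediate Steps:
L(w) = -4 + w
M(B, U) = -4 + B - 7*U + B*U (M(B, U) = -4 + ((U*B - 7*U) + B) = -4 + ((B*U - 7*U) + B) = -4 + ((-7*U + B*U) + B) = -4 + (B - 7*U + B*U) = -4 + B - 7*U + B*U)
√(o(-33) + M(-43, -48)) = √((2 - 33)² + (-4 - 43 - 7*(-48) - 43*(-48))) = √((-31)² + (-4 - 43 + 336 + 2064)) = √(961 + 2353) = √3314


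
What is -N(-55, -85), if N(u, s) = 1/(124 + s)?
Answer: -1/39 ≈ -0.025641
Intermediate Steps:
-N(-55, -85) = -1/(124 - 85) = -1/39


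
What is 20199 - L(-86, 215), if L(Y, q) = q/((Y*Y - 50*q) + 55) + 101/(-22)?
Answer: 1466340951/72578 ≈ 20204.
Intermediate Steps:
L(Y, q) = -101/22 + q/(55 + Y² - 50*q) (L(Y, q) = q/((Y² - 50*q) + 55) + 101*(-1/22) = q/(55 + Y² - 50*q) - 101/22 = -101/22 + q/(55 + Y² - 50*q))
20199 - L(-86, 215) = 20199 - (-5555 - 101*(-86)² + 5072*215)/(22*(55 + (-86)² - 50*215)) = 20199 - (-5555 - 101*7396 + 1090480)/(22*(55 + 7396 - 10750)) = 20199 - (-5555 - 746996 + 1090480)/(22*(-3299)) = 20199 - (-1)*337929/(22*3299) = 20199 - 1*(-337929/72578) = 20199 + 337929/72578 = 1466340951/72578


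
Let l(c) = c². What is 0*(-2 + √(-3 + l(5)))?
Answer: 0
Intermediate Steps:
0*(-2 + √(-3 + l(5))) = 0*(-2 + √(-3 + 5²)) = 0*(-2 + √(-3 + 25)) = 0*(-2 + √22) = 0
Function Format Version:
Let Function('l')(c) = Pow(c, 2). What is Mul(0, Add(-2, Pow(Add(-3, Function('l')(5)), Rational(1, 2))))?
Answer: 0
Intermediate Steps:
Mul(0, Add(-2, Pow(Add(-3, Function('l')(5)), Rational(1, 2)))) = Mul(0, Add(-2, Pow(Add(-3, Pow(5, 2)), Rational(1, 2)))) = Mul(0, Add(-2, Pow(Add(-3, 25), Rational(1, 2)))) = Mul(0, Add(-2, Pow(22, Rational(1, 2)))) = 0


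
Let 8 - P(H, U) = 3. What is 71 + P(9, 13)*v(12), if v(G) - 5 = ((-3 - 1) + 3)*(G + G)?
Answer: -24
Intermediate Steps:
P(H, U) = 5 (P(H, U) = 8 - 1*3 = 8 - 3 = 5)
v(G) = 5 - 2*G (v(G) = 5 + ((-3 - 1) + 3)*(G + G) = 5 + (-4 + 3)*(2*G) = 5 - 2*G)
71 + P(9, 13)*v(12) = 71 + 5*(5 - 2*12) = 71 + 5*(5 - 24) = 71 + 5*(-19) = 71 - 95 = -24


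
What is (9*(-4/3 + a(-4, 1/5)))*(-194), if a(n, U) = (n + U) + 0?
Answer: 44814/5 ≈ 8962.8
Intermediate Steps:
a(n, U) = U + n (a(n, U) = (U + n) + 0 = U + n)
(9*(-4/3 + a(-4, 1/5)))*(-194) = (9*(-4/3 + (1/5 - 4)))*(-194) = (9*(-4*⅓ + (⅕ - 4)))*(-194) = (9*(-4/3 - 19/5))*(-194) = (9*(-77/15))*(-194) = -231/5*(-194) = 44814/5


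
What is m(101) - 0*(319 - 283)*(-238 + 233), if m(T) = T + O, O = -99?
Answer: 2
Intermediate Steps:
m(T) = -99 + T (m(T) = T - 99 = -99 + T)
m(101) - 0*(319 - 283)*(-238 + 233) = (-99 + 101) - 0*(319 - 283)*(-238 + 233) = 2 - 0*36*(-5) = 2 - 0*(-180) = 2 - 1*0 = 2 + 0 = 2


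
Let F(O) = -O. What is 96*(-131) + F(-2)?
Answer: -12574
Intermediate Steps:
96*(-131) + F(-2) = 96*(-131) - 1*(-2) = -12576 + 2 = -12574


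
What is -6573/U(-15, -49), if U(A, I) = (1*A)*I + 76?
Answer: -6573/811 ≈ -8.1048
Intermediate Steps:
U(A, I) = 76 + A*I (U(A, I) = A*I + 76 = 76 + A*I)
-6573/U(-15, -49) = -6573/(76 - 15*(-49)) = -6573/(76 + 735) = -6573/811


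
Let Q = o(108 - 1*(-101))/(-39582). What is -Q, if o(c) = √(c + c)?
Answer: √418/39582 ≈ 0.00051652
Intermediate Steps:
o(c) = √2*√c (o(c) = √(2*c) = √2*√c)
Q = -√418/39582 (Q = (√2*√(108 - 1*(-101)))/(-39582) = (√2*√(108 + 101))*(-1/39582) = (√2*√209)*(-1/39582) = √418*(-1/39582) = -√418/39582 ≈ -0.00051652)
-Q = -(-1)*√418/39582 = √418/39582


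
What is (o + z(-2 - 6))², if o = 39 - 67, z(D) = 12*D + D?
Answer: 17424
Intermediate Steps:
z(D) = 13*D
o = -28
(o + z(-2 - 6))² = (-28 + 13*(-2 - 6))² = (-28 + 13*(-8))² = (-28 - 104)² = (-132)² = 17424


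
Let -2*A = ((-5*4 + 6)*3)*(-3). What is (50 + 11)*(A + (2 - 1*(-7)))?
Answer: -3294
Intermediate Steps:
A = -63 (A = -(-5*4 + 6)*3*(-3)/2 = -(-20 + 6)*3*(-3)/2 = -(-14*3)*(-3)/2 = -(-21)*(-3) = -½*126 = -63)
(50 + 11)*(A + (2 - 1*(-7))) = (50 + 11)*(-63 + (2 - 1*(-7))) = 61*(-63 + (2 + 7)) = 61*(-63 + 9) = 61*(-54) = -3294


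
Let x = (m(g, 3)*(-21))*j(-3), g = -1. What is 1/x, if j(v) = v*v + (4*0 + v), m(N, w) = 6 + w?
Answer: -1/1134 ≈ -0.00088183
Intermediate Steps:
j(v) = v + v² (j(v) = v² + (0 + v) = v² + v = v + v²)
x = -1134 (x = ((6 + 3)*(-21))*(-3*(1 - 3)) = (9*(-21))*(-3*(-2)) = -189*6 = -1134)
1/x = 1/(-1134) = -1/1134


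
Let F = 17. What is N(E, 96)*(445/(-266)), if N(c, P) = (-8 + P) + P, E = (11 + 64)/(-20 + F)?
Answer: -40940/133 ≈ -307.82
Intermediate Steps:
E = -25 (E = (11 + 64)/(-20 + 17) = 75/(-3) = 75*(-1/3) = -25)
N(c, P) = -8 + 2*P
N(E, 96)*(445/(-266)) = (-8 + 2*96)*(445/(-266)) = (-8 + 192)*(445*(-1/266)) = 184*(-445/266) = -40940/133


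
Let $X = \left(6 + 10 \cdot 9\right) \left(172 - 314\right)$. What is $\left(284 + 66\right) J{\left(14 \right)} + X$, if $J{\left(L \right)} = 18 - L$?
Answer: $-12232$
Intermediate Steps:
$X = -13632$ ($X = \left(6 + 90\right) \left(-142\right) = 96 \left(-142\right) = -13632$)
$\left(284 + 66\right) J{\left(14 \right)} + X = \left(284 + 66\right) \left(18 - 14\right) - 13632 = 350 \left(18 - 14\right) - 13632 = 350 \cdot 4 - 13632 = 1400 - 13632 = -12232$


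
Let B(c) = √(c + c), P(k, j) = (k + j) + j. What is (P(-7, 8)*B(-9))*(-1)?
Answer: -27*I*√2 ≈ -38.184*I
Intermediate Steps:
P(k, j) = k + 2*j (P(k, j) = (j + k) + j = k + 2*j)
B(c) = √2*√c (B(c) = √(2*c) = √2*√c)
(P(-7, 8)*B(-9))*(-1) = ((-7 + 2*8)*(√2*√(-9)))*(-1) = ((-7 + 16)*(√2*(3*I)))*(-1) = (9*(3*I*√2))*(-1) = (27*I*√2)*(-1) = -27*I*√2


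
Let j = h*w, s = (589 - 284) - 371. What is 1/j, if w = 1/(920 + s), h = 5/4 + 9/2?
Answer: 3416/23 ≈ 148.52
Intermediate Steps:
s = -66 (s = 305 - 371 = -66)
h = 23/4 (h = 5*(¼) + 9*(½) = 5/4 + 9/2 = 23/4 ≈ 5.7500)
w = 1/854 (w = 1/(920 - 66) = 1/854 ≈ 0.0011710)
j = 23/3416 (j = (23/4)*(1/854) = 23/3416 ≈ 0.0067330)
1/j = 1/(23/3416) = 3416/23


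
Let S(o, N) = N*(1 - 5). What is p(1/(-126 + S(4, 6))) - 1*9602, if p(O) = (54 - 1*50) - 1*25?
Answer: -9623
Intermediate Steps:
S(o, N) = -4*N (S(o, N) = N*(-4) = -4*N)
p(O) = -21 (p(O) = (54 - 50) - 25 = 4 - 25 = -21)
p(1/(-126 + S(4, 6))) - 1*9602 = -21 - 1*9602 = -21 - 9602 = -9623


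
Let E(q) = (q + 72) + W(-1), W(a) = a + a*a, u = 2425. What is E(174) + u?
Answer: 2671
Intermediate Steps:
W(a) = a + a²
E(q) = 72 + q (E(q) = (q + 72) - (1 - 1) = (72 + q) - 1*0 = (72 + q) + 0 = 72 + q)
E(174) + u = (72 + 174) + 2425 = 246 + 2425 = 2671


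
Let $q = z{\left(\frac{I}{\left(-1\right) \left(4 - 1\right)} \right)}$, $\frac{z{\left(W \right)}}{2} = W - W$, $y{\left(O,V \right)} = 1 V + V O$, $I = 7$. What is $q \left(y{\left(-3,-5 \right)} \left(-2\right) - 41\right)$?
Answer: $0$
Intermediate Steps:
$y{\left(O,V \right)} = V + O V$
$z{\left(W \right)} = 0$ ($z{\left(W \right)} = 2 \left(W - W\right) = 2 \cdot 0 = 0$)
$q = 0$
$q \left(y{\left(-3,-5 \right)} \left(-2\right) - 41\right) = 0 \left(- 5 \left(1 - 3\right) \left(-2\right) - 41\right) = 0 \left(\left(-5\right) \left(-2\right) \left(-2\right) - 41\right) = 0 \left(10 \left(-2\right) - 41\right) = 0 \left(-20 - 41\right) = 0 \left(-61\right) = 0$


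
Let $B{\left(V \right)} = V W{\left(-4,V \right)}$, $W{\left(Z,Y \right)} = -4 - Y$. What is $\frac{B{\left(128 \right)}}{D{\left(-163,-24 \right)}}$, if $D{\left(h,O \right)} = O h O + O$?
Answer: $\frac{704}{3913} \approx 0.17991$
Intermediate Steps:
$B{\left(V \right)} = V \left(-4 - V\right)$
$D{\left(h,O \right)} = O + h O^{2}$ ($D{\left(h,O \right)} = h O^{2} + O = O + h O^{2}$)
$\frac{B{\left(128 \right)}}{D{\left(-163,-24 \right)}} = \frac{\left(-1\right) 128 \left(4 + 128\right)}{\left(-24\right) \left(1 - -3912\right)} = \frac{\left(-1\right) 128 \cdot 132}{\left(-24\right) \left(1 + 3912\right)} = - \frac{16896}{\left(-24\right) 3913} = - \frac{16896}{-93912} = \left(-16896\right) \left(- \frac{1}{93912}\right) = \frac{704}{3913}$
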